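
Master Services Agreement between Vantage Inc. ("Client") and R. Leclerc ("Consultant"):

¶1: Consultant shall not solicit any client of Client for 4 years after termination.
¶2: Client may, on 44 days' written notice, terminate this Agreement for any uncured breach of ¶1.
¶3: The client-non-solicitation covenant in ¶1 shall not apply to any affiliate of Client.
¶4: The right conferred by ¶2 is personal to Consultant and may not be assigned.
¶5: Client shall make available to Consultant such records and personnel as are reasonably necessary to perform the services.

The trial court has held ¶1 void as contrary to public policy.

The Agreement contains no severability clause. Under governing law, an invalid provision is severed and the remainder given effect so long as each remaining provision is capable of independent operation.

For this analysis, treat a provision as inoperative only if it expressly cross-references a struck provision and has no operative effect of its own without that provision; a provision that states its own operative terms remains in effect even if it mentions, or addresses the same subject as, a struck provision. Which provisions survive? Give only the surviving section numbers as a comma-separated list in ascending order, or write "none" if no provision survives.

5

¶1 is struck. ¶2 merely fixes the termination right for breach of ¶1; with ¶1 gone it has nothing to operate on and falls away. ¶3 has no operative effect of its own apart from ¶1 and is therefore inoperative. The only function of ¶4 is the non-assignment of ¶2, so it cannot stand once ¶2 is removed. Under the stated default rule, only provisions that cannot operate independently fall away; the rest are enforced. Only ¶5 remains in effect.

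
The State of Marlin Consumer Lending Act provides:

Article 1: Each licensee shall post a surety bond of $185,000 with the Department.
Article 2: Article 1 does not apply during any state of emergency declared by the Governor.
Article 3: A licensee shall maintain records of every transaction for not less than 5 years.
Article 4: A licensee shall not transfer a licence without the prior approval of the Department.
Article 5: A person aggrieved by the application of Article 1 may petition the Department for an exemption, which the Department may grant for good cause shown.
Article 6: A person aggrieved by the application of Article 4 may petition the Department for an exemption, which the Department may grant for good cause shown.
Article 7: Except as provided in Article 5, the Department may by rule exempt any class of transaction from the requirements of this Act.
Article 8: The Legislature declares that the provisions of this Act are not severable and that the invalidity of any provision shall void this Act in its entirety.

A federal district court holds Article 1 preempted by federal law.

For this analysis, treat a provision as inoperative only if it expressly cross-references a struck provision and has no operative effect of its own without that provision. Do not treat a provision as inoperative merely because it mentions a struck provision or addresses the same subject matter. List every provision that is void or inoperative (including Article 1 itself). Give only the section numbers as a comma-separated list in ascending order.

1, 2, 3, 4, 5, 6, 7, 8

Article 1 is struck. The only function of Article 2 is the emergency suspension of Article 1, so it cannot stand once Article 1 is removed. The only function of Article 5 is the exemption procedure for Article 1, so it cannot stand once Article 1 is removed. Article 8 provides that the Act is not severable, so the invalidity of any one provision voids the entire Act. No provision of the Act survives.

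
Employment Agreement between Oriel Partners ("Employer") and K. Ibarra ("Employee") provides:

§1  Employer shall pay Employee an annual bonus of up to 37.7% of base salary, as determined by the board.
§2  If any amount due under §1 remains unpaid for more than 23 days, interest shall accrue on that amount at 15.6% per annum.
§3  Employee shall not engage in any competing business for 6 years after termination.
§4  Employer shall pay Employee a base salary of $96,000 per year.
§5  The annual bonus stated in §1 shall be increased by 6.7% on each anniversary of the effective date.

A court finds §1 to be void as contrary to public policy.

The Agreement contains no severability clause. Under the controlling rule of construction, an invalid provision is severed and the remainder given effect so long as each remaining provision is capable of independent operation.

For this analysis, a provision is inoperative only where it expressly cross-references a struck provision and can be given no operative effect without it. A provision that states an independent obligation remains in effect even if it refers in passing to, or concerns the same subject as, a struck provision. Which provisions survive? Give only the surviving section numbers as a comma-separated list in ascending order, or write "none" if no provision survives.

3, 4

§1 is struck. The whole of §2 is the default interest on the annual bonus, defined by reference to §1, so §2 cannot stand once §1 is removed. §5 has no operative effect of its own apart from §1 and is therefore inoperative. With no severability clause, the stated default rule severs what cannot stand and enforces each remaining provision that can operate on its own. That leaves §3 and §4 in effect.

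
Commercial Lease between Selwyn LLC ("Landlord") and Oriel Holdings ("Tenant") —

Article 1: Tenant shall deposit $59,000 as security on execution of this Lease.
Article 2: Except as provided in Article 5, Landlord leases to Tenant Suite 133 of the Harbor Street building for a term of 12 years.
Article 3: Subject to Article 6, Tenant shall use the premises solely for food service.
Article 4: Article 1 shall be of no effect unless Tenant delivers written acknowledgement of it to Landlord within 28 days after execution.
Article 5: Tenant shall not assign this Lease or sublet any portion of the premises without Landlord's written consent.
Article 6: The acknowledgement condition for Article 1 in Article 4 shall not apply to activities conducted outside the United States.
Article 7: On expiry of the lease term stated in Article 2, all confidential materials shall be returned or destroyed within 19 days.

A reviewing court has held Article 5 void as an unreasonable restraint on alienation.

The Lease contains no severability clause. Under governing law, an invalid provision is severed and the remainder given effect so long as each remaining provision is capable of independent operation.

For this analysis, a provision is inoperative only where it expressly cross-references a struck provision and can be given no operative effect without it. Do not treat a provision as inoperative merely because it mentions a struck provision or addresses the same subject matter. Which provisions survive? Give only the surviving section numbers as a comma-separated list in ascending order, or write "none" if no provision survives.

Article 5 is struck. Although Article 2 refers to Article 5, its operative terms do not depend on Article 5, so it remains in effect. No other provision's operative terms depend on Article 5. Under the stated default rule, only provisions that cannot operate independently fall away; the rest are enforced. Article 1, Article 2, Article 3, Article 4, Article 6, and Article 7 remain in effect.

1, 2, 3, 4, 6, 7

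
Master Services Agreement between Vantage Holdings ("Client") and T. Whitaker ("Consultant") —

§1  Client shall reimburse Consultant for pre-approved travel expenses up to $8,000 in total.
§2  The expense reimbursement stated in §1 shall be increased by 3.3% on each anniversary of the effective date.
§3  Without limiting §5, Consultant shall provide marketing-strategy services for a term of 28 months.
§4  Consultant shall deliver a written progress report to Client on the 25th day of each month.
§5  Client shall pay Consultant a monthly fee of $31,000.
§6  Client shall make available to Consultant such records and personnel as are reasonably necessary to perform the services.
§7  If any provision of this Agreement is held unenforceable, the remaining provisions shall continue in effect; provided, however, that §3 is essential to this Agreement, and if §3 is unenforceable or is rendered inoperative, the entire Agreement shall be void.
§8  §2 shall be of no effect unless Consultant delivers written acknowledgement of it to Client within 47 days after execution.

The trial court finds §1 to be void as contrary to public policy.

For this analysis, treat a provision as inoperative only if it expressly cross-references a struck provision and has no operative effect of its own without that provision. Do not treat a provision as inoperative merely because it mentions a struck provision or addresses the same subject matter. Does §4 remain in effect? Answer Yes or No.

Yes

§1 is struck. §2 operates only by reference to §1, so it falls with §1. The only function of §8 is the acknowledgement condition for §2, so it cannot stand once §2 is removed. §7 makes §3 an essential term, but §3 is unaffected, so the severability proviso in §7 preserves the remaining provisions. §3, §4, §5, §6, and §7 remain in effect. §4 is among the surviving provisions, so the answer is yes.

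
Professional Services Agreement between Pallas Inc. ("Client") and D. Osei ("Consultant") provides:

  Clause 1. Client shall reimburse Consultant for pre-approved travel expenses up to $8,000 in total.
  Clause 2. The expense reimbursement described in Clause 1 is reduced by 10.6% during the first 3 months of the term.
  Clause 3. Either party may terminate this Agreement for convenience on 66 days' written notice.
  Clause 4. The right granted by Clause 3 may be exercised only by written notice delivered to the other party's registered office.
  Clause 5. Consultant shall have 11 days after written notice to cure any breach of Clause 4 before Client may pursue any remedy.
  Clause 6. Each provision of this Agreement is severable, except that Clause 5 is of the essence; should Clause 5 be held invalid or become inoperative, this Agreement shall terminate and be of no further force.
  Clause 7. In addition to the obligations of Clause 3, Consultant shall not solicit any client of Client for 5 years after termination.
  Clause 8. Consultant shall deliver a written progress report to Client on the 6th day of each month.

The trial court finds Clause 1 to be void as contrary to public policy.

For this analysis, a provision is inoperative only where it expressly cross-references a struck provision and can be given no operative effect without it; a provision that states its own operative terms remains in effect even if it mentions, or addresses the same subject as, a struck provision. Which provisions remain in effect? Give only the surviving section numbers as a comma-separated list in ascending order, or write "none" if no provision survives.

3, 4, 5, 6, 7, 8

Clause 1 is struck. The whole of Clause 2 is the introductory reduction to the expense reimbursement, defined by reference to Clause 1, so Clause 2 cannot stand once Clause 1 is removed. Clause 6 makes Clause 5 an essential term, but Clause 5 is unaffected, so the severability proviso in Clause 6 preserves the remaining provisions. The provisions still in force are Clause 3, Clause 4, Clause 5, Clause 6, Clause 7, and Clause 8.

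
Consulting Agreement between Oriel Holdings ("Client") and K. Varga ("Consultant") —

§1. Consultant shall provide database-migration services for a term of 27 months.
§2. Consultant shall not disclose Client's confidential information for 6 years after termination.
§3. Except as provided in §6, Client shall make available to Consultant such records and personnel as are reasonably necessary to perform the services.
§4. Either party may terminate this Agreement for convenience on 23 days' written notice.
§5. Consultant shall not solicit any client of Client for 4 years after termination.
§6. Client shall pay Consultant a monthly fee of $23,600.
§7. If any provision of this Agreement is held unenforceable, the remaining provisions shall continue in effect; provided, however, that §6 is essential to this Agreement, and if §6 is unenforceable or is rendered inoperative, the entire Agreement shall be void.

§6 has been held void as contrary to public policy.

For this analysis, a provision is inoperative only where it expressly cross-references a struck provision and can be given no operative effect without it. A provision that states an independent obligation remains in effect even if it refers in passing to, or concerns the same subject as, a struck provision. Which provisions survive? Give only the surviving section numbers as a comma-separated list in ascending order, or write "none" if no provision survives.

§6 is struck. No other provision's operative terms depend on §6. §7 makes §6 an essential term, and §6 is the provision held invalid; under §7, the entire Agreement is therefore void. No provision of the Agreement survives.

none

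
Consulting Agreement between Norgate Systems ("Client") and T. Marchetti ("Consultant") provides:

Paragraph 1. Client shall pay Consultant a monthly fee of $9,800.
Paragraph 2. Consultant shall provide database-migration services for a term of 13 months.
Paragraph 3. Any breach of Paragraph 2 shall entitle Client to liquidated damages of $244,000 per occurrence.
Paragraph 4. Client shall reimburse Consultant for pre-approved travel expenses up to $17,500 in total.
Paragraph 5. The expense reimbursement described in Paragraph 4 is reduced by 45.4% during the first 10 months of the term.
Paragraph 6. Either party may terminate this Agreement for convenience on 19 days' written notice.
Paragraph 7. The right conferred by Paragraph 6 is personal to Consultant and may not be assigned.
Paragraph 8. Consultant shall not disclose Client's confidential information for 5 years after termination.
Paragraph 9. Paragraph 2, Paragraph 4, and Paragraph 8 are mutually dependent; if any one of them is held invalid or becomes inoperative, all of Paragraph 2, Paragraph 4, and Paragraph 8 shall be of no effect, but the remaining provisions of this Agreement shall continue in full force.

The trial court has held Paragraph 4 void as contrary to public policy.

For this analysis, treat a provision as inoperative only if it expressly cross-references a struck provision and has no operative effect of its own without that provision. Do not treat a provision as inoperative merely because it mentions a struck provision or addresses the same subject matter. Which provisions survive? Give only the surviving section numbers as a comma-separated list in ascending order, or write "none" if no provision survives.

Paragraph 4 is struck. Paragraph 5 operates only by reference to Paragraph 4, so it falls with Paragraph 4. Paragraph 9 declares Paragraph 2, Paragraph 4, and Paragraph 8 mutually dependent; since one of them has fallen, all of them are of no effect. That brings down Paragraph 2 and Paragraph 8 as well. Paragraph 3 in turn depends solely on a provision now struck and likewise falls. The remainder continues in force under Paragraph 9. The provisions still in force are Paragraph 1, Paragraph 6, Paragraph 7, and Paragraph 9.

1, 6, 7, 9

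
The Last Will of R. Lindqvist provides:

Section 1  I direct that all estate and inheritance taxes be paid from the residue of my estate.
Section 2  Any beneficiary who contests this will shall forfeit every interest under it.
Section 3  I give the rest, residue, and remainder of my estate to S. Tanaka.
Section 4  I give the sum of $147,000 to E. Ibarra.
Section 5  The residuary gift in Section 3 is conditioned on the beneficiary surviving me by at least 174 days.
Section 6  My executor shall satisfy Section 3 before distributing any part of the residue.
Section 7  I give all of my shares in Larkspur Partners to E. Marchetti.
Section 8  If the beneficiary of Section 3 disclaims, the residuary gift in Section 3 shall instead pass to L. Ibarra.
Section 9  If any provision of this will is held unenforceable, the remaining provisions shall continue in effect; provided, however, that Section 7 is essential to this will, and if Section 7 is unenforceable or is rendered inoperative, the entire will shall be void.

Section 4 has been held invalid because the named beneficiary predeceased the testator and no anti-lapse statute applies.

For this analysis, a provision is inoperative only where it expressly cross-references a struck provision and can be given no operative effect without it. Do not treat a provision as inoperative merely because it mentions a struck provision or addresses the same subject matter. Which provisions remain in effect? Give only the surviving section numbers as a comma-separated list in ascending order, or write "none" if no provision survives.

Section 4 is struck. Nothing else in the will is defined by reference to Section 4. Section 9 makes Section 7 an essential term, but Section 7 is unaffected, so the severability proviso in Section 9 preserves the remaining provisions. The provisions still in force are Section 1, Section 2, Section 3, Section 5, Section 6, Section 7, Section 8, and Section 9.

1, 2, 3, 5, 6, 7, 8, 9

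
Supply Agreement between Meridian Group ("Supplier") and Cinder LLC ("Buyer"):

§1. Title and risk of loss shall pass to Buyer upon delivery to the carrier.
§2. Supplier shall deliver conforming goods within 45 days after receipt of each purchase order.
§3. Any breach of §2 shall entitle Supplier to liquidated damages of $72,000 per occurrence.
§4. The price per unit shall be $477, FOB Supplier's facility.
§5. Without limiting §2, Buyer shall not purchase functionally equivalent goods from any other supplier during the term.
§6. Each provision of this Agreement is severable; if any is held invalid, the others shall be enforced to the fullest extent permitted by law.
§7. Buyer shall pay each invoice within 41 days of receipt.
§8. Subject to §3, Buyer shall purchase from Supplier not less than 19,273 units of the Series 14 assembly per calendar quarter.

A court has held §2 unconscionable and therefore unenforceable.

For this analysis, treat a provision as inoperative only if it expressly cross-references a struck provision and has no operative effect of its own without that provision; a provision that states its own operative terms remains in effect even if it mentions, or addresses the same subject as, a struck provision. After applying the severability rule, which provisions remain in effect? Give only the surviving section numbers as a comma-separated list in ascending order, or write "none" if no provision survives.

1, 4, 5, 6, 7, 8

§2 is struck. §3 has no operative effect of its own apart from §2 and is therefore inoperative. §8 mentions §3 but its own obligation stands independently of §3, so §8 is not affected. Although §5 refers to §2, its operative terms do not depend on §2, so it remains in effect. §6 is a severability clause and preserves every provision that can still be given independent effect. That leaves §1, §4, §5, §6, §7, and §8 in effect.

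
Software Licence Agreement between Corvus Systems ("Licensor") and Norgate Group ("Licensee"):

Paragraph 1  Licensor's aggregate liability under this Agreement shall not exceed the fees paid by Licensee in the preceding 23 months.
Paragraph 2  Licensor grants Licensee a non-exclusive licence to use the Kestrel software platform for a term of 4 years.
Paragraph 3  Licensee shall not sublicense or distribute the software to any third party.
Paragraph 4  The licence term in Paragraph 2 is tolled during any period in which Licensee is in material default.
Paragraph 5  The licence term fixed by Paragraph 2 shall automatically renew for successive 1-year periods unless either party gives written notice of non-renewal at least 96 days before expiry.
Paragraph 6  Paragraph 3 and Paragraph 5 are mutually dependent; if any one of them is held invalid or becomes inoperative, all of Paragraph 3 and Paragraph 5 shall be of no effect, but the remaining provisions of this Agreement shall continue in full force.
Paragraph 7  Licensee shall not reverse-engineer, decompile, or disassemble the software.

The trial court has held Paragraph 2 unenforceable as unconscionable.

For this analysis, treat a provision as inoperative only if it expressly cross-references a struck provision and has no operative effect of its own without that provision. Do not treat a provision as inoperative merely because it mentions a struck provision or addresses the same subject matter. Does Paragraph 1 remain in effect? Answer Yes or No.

Paragraph 2 is struck. Paragraph 4 operates only by reference to Paragraph 2, so it falls with Paragraph 2. Paragraph 5 operates only by reference to Paragraph 2, so it falls with Paragraph 2. Paragraph 6 declares Paragraph 3 and Paragraph 5 mutually dependent; since one of them has fallen, all of them are of no effect. That brings down Paragraph 3 as well. The remainder continues in force under Paragraph 6. The provisions still in force are Paragraph 1, Paragraph 6, and Paragraph 7. Paragraph 1 is among the surviving provisions, so the answer is yes.

Yes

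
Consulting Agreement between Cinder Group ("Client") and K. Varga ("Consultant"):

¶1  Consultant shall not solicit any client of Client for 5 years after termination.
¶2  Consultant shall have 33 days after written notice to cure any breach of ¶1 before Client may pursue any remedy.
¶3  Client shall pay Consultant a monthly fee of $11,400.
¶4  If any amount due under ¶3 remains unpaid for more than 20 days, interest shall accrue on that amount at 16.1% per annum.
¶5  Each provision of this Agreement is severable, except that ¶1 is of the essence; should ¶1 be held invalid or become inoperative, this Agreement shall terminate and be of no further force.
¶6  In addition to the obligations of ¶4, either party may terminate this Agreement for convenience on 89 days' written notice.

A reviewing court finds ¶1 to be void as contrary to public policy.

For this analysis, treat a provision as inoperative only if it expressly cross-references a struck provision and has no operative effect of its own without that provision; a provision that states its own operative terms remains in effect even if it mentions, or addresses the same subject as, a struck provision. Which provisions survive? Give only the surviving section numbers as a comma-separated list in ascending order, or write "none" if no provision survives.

none

¶1 is struck. ¶2 merely fixes the cure period for breach of ¶1; with ¶1 gone it has nothing to operate on and falls away. ¶5 makes ¶1 an essential term, and ¶1 is the provision held invalid; under ¶5, the entire Agreement is therefore void. No provision of the Agreement survives.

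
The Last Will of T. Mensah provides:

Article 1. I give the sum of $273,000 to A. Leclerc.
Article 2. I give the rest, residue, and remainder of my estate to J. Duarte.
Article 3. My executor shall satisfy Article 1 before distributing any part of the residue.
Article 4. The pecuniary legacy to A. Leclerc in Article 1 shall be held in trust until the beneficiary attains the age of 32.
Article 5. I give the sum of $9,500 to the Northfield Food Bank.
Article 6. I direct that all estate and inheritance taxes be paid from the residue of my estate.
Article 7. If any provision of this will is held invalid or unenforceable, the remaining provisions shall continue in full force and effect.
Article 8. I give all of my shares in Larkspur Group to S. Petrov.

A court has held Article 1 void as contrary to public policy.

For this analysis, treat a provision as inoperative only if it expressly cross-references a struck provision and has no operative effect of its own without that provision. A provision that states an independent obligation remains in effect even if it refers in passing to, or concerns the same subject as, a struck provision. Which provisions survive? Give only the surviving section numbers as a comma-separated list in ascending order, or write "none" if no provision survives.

Article 1 is struck. Article 3 has no operative effect of its own apart from Article 1 and is therefore inoperative. Article 4 merely fixes the trust for Article 1; with Article 1 gone it has nothing to operate on and falls away. Under the severability clause in Article 7, the remaining provisions continue in force. Article 2, Article 5, Article 6, Article 7, and Article 8 remain in effect.

2, 5, 6, 7, 8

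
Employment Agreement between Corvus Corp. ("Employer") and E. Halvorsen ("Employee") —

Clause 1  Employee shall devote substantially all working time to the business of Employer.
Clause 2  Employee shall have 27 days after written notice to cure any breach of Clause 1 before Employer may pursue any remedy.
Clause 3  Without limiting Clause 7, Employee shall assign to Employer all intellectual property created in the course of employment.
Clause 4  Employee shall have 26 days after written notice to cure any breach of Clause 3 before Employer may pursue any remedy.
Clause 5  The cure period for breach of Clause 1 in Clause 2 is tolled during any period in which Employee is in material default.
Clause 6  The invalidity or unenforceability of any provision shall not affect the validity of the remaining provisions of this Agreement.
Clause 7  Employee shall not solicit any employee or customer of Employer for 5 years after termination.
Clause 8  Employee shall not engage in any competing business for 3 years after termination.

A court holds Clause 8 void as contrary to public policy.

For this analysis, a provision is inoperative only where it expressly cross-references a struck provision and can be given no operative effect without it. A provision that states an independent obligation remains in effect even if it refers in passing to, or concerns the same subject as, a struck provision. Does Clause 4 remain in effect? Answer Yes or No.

Yes

Clause 8 is struck. No other provision's operative terms depend on Clause 8. Clause 6 is a severability clause and preserves every provision that can still be given independent effect. The provisions still in force are Clause 1, Clause 2, Clause 3, Clause 4, Clause 5, Clause 6, and Clause 7. Clause 4 is among the surviving provisions, so the answer is yes.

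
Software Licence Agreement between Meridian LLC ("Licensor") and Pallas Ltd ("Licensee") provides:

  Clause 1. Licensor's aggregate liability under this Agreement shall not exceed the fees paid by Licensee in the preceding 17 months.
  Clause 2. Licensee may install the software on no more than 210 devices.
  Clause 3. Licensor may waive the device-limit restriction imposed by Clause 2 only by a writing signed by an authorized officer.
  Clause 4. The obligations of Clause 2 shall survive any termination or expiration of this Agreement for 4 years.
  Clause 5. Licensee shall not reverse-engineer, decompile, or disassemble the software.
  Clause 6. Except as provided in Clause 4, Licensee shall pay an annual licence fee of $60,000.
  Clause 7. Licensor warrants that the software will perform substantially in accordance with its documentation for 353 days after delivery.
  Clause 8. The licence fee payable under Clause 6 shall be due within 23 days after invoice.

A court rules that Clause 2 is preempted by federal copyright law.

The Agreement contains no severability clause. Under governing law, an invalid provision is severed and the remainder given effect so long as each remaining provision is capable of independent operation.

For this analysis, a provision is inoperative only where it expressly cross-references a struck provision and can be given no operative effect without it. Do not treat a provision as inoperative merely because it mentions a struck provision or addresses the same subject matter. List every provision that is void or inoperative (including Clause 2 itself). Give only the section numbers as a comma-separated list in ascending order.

Clause 2 is struck. Clause 3 merely fixes the waiver condition for Clause 2; with Clause 2 gone it has nothing to operate on and falls away. Clause 4 merely fixes the survival period for Clause 2; with Clause 2 gone it has nothing to operate on and falls away. Clause 6 mentions Clause 4 but its own obligation stands independently of Clause 4, so Clause 6 is not affected. With no severability clause, the stated default rule severs what cannot stand and enforces each remaining provision that can operate on its own. Clause 1, Clause 5, Clause 6, Clause 7, and Clause 8 remain in effect.

2, 3, 4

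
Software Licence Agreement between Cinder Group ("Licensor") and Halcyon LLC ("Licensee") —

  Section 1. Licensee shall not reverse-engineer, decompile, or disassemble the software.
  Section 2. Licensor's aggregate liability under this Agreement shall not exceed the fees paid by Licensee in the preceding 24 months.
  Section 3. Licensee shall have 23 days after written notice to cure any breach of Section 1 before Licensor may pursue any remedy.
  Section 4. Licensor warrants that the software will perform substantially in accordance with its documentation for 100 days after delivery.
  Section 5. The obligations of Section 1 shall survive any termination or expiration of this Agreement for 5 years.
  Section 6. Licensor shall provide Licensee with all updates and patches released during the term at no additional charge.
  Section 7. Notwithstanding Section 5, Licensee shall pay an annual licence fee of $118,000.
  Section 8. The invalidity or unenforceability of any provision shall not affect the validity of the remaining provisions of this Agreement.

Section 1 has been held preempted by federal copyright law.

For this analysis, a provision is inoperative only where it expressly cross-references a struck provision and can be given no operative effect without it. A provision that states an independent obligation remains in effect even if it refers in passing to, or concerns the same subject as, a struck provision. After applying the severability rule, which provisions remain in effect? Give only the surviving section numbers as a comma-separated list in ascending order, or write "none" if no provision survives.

Section 1 is struck. Section 3 merely fixes the cure period for breach of Section 1; with Section 1 gone it has nothing to operate on and falls away. Section 5 operates only by reference to Section 1, so it falls with Section 1. Section 7 mentions Section 5 but its own obligation stands independently of Section 5, so Section 7 is not affected. Section 8 is a severability clause and preserves every provision that can still be given independent effect. The provisions still in force are Section 2, Section 4, Section 6, Section 7, and Section 8.

2, 4, 6, 7, 8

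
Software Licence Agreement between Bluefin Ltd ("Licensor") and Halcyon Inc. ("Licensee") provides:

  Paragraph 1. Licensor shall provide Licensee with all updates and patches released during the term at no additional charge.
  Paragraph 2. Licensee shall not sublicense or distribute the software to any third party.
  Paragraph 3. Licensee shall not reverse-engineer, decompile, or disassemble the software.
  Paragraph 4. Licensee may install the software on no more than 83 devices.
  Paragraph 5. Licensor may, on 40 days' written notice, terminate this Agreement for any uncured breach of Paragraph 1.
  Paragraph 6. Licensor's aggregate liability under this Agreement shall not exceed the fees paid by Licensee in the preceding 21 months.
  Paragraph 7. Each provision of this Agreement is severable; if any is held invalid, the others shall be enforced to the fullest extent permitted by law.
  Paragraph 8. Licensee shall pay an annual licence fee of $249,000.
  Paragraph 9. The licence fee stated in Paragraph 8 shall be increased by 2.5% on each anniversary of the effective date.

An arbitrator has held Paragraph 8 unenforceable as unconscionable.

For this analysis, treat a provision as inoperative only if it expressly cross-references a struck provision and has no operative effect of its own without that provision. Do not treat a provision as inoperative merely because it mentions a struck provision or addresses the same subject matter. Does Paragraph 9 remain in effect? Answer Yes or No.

Paragraph 8 is struck. Paragraph 9 does nothing except set the escalation of the licence fee by reference to Paragraph 8; with Paragraph 8 gone it has no independent effect and is inoperative. Under the severability clause in Paragraph 7, the remaining provisions continue in force. That leaves Paragraph 1, Paragraph 2, Paragraph 3, Paragraph 4, Paragraph 5, Paragraph 6, and Paragraph 7 in effect. Paragraph 9 is among the inoperative provisions, so the answer is no.

No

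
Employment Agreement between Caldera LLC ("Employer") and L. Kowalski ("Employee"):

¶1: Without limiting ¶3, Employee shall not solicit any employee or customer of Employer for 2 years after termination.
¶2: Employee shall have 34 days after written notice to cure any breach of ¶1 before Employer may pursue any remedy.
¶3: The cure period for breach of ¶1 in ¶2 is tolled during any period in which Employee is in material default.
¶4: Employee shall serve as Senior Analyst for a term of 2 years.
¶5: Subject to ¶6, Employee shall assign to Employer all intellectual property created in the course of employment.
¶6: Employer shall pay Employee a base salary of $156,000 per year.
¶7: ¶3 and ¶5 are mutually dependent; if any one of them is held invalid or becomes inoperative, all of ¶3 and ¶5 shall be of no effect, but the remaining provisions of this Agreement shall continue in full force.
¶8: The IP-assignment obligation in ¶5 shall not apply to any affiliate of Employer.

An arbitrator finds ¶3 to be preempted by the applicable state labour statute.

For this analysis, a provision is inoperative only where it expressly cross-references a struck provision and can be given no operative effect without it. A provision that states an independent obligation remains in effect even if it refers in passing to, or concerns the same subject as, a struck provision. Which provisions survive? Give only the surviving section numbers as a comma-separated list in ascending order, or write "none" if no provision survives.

¶3 is struck. Although ¶1 refers to ¶3, its operative terms do not depend on ¶3, so it remains in effect. Nothing else in the Agreement is defined by reference to ¶3. ¶7 declares ¶3 and ¶5 mutually dependent; since one of them has fallen, all of them are of no effect. That brings down ¶5 as well. ¶8 in turn depends solely on a provision now struck and likewise falls. The remainder continues in force under ¶7. The provisions still in force are ¶1, ¶2, ¶4, ¶6, and ¶7.

1, 2, 4, 6, 7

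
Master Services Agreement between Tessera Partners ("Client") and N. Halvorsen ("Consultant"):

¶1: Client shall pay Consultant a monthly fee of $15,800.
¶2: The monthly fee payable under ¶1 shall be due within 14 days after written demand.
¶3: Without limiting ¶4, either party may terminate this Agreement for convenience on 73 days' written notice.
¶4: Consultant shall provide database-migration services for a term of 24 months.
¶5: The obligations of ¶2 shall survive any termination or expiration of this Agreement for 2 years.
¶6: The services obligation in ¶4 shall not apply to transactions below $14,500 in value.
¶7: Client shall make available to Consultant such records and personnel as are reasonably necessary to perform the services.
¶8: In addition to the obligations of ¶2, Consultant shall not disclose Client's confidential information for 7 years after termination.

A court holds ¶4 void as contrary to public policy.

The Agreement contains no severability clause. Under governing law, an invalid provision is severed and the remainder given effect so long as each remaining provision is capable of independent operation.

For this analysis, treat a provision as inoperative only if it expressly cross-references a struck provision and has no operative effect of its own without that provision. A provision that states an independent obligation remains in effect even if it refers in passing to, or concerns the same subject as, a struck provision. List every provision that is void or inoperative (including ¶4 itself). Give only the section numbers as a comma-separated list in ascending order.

4, 6

¶4 is struck. ¶6 operates only by reference to ¶4, so it falls with ¶4. Although ¶3 refers to ¶4, its operative terms do not depend on ¶4, so it remains in effect. With no severability clause, the stated default rule severs what cannot stand and enforces each remaining provision that can operate on its own. That leaves ¶1, ¶2, ¶3, ¶5, ¶7, and ¶8 in effect.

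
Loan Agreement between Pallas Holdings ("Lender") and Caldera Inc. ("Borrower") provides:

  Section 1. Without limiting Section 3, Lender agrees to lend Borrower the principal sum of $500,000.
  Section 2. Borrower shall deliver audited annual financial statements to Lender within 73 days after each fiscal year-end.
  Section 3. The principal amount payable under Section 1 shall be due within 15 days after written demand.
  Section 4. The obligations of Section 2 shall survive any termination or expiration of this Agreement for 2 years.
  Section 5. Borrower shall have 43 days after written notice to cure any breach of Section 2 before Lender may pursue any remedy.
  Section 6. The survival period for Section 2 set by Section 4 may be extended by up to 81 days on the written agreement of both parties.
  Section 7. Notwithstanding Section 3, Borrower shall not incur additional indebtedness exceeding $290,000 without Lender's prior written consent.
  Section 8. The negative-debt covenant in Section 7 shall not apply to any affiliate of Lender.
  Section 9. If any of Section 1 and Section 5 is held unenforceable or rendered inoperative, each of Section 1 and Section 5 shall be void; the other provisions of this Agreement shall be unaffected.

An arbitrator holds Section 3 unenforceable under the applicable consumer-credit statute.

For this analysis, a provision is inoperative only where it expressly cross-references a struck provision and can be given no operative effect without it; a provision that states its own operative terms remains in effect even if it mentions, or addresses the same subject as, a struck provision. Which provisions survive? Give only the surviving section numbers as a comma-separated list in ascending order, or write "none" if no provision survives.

Section 3 is struck. Section 7 mentions Section 3 but its own obligation stands independently of Section 3, so Section 7 is not affected. Section 1 mentions Section 3 but its own obligation stands independently of Section 3, so Section 1 is not affected. Nothing else in the Agreement is defined by reference to Section 3. Section 9 ties Section 1 and Section 5 together, but none of those is affected here; the remaining provisions continue in force under Section 9. That leaves Section 1, Section 2, Section 4, Section 5, Section 6, Section 7, Section 8, and Section 9 in effect.

1, 2, 4, 5, 6, 7, 8, 9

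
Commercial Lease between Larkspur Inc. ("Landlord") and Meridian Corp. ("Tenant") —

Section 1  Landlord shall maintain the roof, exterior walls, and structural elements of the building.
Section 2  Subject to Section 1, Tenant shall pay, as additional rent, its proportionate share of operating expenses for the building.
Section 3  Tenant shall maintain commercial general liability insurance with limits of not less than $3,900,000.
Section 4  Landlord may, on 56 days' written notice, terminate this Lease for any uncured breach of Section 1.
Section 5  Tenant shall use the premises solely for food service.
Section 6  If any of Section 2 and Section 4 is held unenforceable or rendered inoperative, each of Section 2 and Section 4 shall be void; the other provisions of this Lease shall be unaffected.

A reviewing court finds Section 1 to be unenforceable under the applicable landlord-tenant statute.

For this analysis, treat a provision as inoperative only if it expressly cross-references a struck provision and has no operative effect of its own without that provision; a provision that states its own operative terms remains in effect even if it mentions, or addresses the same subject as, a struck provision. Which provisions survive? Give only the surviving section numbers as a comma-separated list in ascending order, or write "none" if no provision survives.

Section 1 is struck. Section 4 has no operative effect of its own apart from Section 1 and is therefore inoperative. Section 6 declares Section 2 and Section 4 mutually dependent; since one of them has fallen, all of them are of no effect. That brings down Section 2 as well. The remainder continues in force under Section 6. Section 3, Section 5, and Section 6 remain in effect.

3, 5, 6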